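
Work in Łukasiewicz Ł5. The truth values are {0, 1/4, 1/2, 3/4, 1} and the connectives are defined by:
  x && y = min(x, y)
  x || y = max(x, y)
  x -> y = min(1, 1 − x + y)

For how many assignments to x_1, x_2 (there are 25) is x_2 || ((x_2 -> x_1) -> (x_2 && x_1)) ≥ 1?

value 1: 5 assignments (counts)
value 3/4: 5 assignments
value 1/2: 5 assignments
value 1/4: 5 assignments
value 0: 5 assignments
So 5 of the 25 assignments meet the threshold.

5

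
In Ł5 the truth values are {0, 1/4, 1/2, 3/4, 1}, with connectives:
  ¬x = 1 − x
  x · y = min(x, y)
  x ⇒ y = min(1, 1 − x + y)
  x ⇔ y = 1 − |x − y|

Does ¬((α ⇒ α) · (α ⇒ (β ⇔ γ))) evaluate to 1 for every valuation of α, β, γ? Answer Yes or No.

No

Counterexample: take α = 0, β = 0, γ = 0.
α ⇒ α = 0 ⇒ 0 = 1
β ⇔ γ = 0 ⇔ 0 = 1
α ⇒ (β ⇔ γ) = 0 ⇒ 1 = 1
(α ⇒ α) · (α ⇒ (β ⇔ γ)) = 1 · 1 = 1
¬((α ⇒ α) · (α ⇒ (β ⇔ γ))) = ¬1 = 0
This gives 0 ≠ 1.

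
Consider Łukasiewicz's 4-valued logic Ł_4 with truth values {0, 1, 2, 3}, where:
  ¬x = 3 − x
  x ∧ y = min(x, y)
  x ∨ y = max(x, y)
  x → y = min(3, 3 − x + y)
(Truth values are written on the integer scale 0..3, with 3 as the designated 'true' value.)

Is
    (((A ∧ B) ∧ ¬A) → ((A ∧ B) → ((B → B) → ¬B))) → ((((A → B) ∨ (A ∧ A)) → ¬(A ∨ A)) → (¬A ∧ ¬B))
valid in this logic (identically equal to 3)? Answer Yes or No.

Counterexample: take A = 0, B = 1.
A ∧ B = 0 ∧ 1 = 0
¬A = ¬0 = 3
(A ∧ B) ∧ ¬A = 0 ∧ 3 = 0
A ∧ B = 0 ∧ 1 = 0
B → B = 1 → 1 = 3
¬B = ¬1 = 2
(B → B) → ¬B = 3 → 2 = 2
(A ∧ B) → ((B → B) → ¬B) = 0 → 2 = 3
((A ∧ B) ∧ ¬A) → ((A ∧ B) → ((B → B) → ¬B)) = 0 → 3 = 3
A → B = 0 → 1 = 3
A ∧ A = 0 ∧ 0 = 0
(A → B) ∨ (A ∧ A) = 3 ∨ 0 = 3
A ∨ A = 0 ∨ 0 = 0
¬(A ∨ A) = ¬0 = 3
((A → B) ∨ (A ∧ A)) → ¬(A ∨ A) = 3 → 3 = 3
¬A = ¬0 = 3
¬B = ¬1 = 2
¬A ∧ ¬B = 3 ∧ 2 = 2
(((A → B) ∨ (A ∧ A)) → ¬(A ∨ A)) → (¬A ∧ ¬B) = 3 → 2 = 2
(((A ∧ B) ∧ ¬A) → ((A ∧ B) → ((B → B) → ¬B))) → ((((A → B) ∨ (A ∧ A)) → ¬(A ∨ A)) → (¬A ∧ ¬B)) = 3 → 2 = 2
This gives 2 ≠ 3.

No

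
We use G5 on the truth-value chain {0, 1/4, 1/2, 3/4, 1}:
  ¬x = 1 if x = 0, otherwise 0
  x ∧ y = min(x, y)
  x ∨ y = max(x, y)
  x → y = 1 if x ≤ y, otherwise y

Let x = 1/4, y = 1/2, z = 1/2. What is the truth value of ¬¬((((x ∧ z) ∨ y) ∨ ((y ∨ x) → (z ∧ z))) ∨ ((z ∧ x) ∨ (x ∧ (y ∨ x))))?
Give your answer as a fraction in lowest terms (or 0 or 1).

1

x ∧ z = 1/4 ∧ 1/2 = 1/4
(x ∧ z) ∨ y = 1/4 ∨ 1/2 = 1/2
y ∨ x = 1/2 ∨ 1/4 = 1/2
z ∧ z = 1/2 ∧ 1/2 = 1/2
(y ∨ x) → (z ∧ z) = 1/2 → 1/2 = 1
((x ∧ z) ∨ y) ∨ ((y ∨ x) → (z ∧ z)) = 1/2 ∨ 1 = 1
z ∧ x = 1/2 ∧ 1/4 = 1/4
y ∨ x = 1/2 ∨ 1/4 = 1/2
x ∧ (y ∨ x) = 1/4 ∧ 1/2 = 1/4
(z ∧ x) ∨ (x ∧ (y ∨ x)) = 1/4 ∨ 1/4 = 1/4
(((x ∧ z) ∨ y) ∨ ((y ∨ x) → (z ∧ z))) ∨ ((z ∧ x) ∨ (x ∧ (y ∨ x))) = 1 ∨ 1/4 = 1
¬((((x ∧ z) ∨ y) ∨ ((y ∨ x) → (z ∧ z))) ∨ ((z ∧ x) ∨ (x ∧ (y ∨ x)))) = ¬1 = 0
¬¬((((x ∧ z) ∨ y) ∨ ((y ∨ x) → (z ∧ z))) ∨ ((z ∧ x) ∨ (x ∧ (y ∨ x)))) = ¬0 = 1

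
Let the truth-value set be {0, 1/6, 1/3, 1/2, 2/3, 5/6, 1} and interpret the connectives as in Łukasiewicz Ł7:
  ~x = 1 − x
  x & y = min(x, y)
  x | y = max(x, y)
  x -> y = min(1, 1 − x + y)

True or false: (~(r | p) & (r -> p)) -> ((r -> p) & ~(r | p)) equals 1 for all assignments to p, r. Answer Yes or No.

Yes

At p = 1/6, r = 1/2, for instance:
r | p = 1/2 | 1/6 = 1/2
~(r | p) = ~1/2 = 1/2
r -> p = 1/2 -> 1/6 = 2/3
~(r | p) & (r -> p) = 1/2 & 2/3 = 1/2
(r -> p) & ~(r | p) = 2/3 & 1/2 = 1/2
(~(r | p) & (r -> p)) -> ((r -> p) & ~(r | p)) = 1/2 -> 1/2 = 1
and checking the remaining 48 assignments likewise gives ≥ 1 in every case.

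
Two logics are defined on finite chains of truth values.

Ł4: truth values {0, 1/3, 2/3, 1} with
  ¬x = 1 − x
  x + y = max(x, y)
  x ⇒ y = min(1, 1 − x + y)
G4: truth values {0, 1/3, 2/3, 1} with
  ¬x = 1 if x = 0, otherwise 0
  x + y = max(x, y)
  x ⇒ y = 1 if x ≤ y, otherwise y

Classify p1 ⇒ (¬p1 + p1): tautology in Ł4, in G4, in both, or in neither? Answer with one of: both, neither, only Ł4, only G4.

In Ł4: every assignment gives 1 — tautology.
In G4: every assignment gives 1 — tautology.

both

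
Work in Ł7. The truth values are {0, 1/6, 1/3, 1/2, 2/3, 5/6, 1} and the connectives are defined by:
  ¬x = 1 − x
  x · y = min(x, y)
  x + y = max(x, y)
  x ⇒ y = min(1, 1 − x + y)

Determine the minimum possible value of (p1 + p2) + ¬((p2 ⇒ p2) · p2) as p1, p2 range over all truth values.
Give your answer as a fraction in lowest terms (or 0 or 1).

1/2

Take p1 = 0, p2 = 1/2:
p1 + p2 = 0 + 1/2 = 1/2
p2 ⇒ p2 = 1/2 ⇒ 1/2 = 1
(p2 ⇒ p2) · p2 = 1 · 1/2 = 1/2
¬((p2 ⇒ p2) · p2) = ¬1/2 = 1/2
(p1 + p2) + ¬((p2 ⇒ p2) · p2) = 1/2 + 1/2 = 1/2
No assignment yields a value below 1/2, so this is the minimum.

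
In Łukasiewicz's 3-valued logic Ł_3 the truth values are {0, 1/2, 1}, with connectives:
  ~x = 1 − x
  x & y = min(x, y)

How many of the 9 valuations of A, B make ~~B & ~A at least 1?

1

A = 0, B = 0 ↦ 0  <
A = 0, B = 1/2 ↦ 1/2  <
A = 0, B = 1 ↦ 1  ≥
A = 1/2, B = 0 ↦ 0  <
A = 1/2, B = 1/2 ↦ 1/2  <
A = 1/2, B = 1 ↦ 1/2  <
A = 1, B = 0 ↦ 0  <
A = 1, B = 1/2 ↦ 0  <
A = 1, B = 1 ↦ 0  <
So 1 of the 9 assignments meets the threshold.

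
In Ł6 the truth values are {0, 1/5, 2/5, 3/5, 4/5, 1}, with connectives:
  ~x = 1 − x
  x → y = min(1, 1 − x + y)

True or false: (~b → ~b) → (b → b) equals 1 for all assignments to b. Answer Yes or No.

b = 0 ↦ 1
b = 1/5 ↦ 1
b = 2/5 ↦ 1
b = 3/5 ↦ 1
b = 4/5 ↦ 1
b = 1 ↦ 1
Every assignment gives a value ≥ 1.

Yes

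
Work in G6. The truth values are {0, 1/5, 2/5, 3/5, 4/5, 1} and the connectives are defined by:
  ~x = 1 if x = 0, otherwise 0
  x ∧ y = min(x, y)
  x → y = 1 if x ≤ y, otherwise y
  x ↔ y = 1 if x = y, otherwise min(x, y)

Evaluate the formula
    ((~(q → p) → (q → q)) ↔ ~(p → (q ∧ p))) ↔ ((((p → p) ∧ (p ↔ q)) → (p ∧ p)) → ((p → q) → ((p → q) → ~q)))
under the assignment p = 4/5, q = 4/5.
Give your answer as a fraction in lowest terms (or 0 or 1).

1

q → p = 4/5 → 4/5 = 1
~(q → p) = ~1 = 0
q → q = 4/5 → 4/5 = 1
~(q → p) → (q → q) = 0 → 1 = 1
q ∧ p = 4/5 ∧ 4/5 = 4/5
p → (q ∧ p) = 4/5 → 4/5 = 1
~(p → (q ∧ p)) = ~1 = 0
(~(q → p) → (q → q)) ↔ ~(p → (q ∧ p)) = 1 ↔ 0 = 0
p → p = 4/5 → 4/5 = 1
p ↔ q = 4/5 ↔ 4/5 = 1
(p → p) ∧ (p ↔ q) = 1 ∧ 1 = 1
p ∧ p = 4/5 ∧ 4/5 = 4/5
((p → p) ∧ (p ↔ q)) → (p ∧ p) = 1 → 4/5 = 4/5
p → q = 4/5 → 4/5 = 1
p → q = 4/5 → 4/5 = 1
~q = ~4/5 = 0
(p → q) → ~q = 1 → 0 = 0
(p → q) → ((p → q) → ~q) = 1 → 0 = 0
(((p → p) ∧ (p ↔ q)) → (p ∧ p)) → ((p → q) → ((p → q) → ~q)) = 4/5 → 0 = 0
((~(q → p) → (q → q)) ↔ ~(p → (q ∧ p))) ↔ ((((p → p) ∧ (p ↔ q)) → (p ∧ p)) → ((p → q) → ((p → q) → ~q))) = 0 ↔ 0 = 1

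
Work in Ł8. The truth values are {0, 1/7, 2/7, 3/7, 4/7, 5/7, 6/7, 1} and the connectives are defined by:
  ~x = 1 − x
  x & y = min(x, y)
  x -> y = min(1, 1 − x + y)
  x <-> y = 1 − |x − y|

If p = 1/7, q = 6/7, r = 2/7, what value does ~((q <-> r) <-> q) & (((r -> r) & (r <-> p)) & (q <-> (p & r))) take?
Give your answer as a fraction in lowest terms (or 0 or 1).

2/7

q <-> r = 6/7 <-> 2/7 = 3/7
(q <-> r) <-> q = 3/7 <-> 6/7 = 4/7
~((q <-> r) <-> q) = ~4/7 = 3/7
r -> r = 2/7 -> 2/7 = 1
r <-> p = 2/7 <-> 1/7 = 6/7
(r -> r) & (r <-> p) = 1 & 6/7 = 6/7
p & r = 1/7 & 2/7 = 1/7
q <-> (p & r) = 6/7 <-> 1/7 = 2/7
((r -> r) & (r <-> p)) & (q <-> (p & r)) = 6/7 & 2/7 = 2/7
~((q <-> r) <-> q) & (((r -> r) & (r <-> p)) & (q <-> (p & r))) = 3/7 & 2/7 = 2/7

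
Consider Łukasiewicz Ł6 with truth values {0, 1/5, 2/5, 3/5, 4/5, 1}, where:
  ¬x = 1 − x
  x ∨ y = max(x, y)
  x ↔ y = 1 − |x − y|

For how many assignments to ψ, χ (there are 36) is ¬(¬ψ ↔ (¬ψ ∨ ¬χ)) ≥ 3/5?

6

value 1: 1 assignment (counts)
value 4/5: 2 assignments (counts)
value 3/5: 3 assignments (counts)
value 2/5: 4 assignments
value 1/5: 5 assignments
value 0: 21 assignments
So 6 of the 36 assignments meet the threshold.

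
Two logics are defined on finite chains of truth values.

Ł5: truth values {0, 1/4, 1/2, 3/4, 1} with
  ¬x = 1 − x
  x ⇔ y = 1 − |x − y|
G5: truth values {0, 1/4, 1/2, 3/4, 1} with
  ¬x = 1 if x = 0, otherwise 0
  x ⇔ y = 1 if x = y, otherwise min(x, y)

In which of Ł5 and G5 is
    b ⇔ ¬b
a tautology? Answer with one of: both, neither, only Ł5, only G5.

In Ł5: at b = 0 the value is 0 — not a tautology.
In G5: at b = 0 the value is 0 — not a tautology.

neither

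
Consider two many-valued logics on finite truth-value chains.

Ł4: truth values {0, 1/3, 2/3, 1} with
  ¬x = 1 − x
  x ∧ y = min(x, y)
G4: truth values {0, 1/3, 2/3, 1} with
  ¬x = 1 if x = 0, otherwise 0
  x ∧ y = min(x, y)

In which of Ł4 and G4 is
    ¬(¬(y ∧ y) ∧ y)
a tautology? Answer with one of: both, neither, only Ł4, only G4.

only G4

In Ł4: at y = 1/3 the value is 2/3 — not a tautology.
In G4: every assignment gives 1 — tautology.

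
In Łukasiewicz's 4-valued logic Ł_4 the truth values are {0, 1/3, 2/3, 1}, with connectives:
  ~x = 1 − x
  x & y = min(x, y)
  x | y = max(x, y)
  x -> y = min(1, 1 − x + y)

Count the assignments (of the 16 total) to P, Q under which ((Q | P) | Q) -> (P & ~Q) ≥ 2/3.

10

P = 0, Q = 0 ↦ 1  ≥
P = 0, Q = 1/3 ↦ 2/3  ≥
P = 0, Q = 2/3 ↦ 1/3  <
P = 0, Q = 1 ↦ 0  <
P = 1/3, Q = 0 ↦ 1  ≥
P = 1/3, Q = 1/3 ↦ 1  ≥
P = 1/3, Q = 2/3 ↦ 2/3  ≥
P = 1/3, Q = 1 ↦ 0  <
P = 2/3, Q = 0 ↦ 1  ≥
P = 2/3, Q = 1/3 ↦ 1  ≥
P = 2/3, Q = 2/3 ↦ 2/3  ≥
P = 2/3, Q = 1 ↦ 0  <
P = 1, Q = 0 ↦ 1  ≥
P = 1, Q = 1/3 ↦ 2/3  ≥
P = 1, Q = 2/3 ↦ 1/3  <
P = 1, Q = 1 ↦ 0  <
So 10 of the 16 assignments meet the threshold.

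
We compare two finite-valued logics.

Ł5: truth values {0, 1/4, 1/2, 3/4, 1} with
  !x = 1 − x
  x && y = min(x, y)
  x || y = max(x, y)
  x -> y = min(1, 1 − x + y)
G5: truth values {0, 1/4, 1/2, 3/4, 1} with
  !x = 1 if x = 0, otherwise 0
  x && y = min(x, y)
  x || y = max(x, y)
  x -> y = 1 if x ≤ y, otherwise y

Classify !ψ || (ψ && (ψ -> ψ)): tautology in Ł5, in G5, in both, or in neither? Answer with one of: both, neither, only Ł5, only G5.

In Ł5: at ψ = 1/4 the value is 3/4 — not a tautology.
In G5: at ψ = 1/4 the value is 1/4 — not a tautology.

neither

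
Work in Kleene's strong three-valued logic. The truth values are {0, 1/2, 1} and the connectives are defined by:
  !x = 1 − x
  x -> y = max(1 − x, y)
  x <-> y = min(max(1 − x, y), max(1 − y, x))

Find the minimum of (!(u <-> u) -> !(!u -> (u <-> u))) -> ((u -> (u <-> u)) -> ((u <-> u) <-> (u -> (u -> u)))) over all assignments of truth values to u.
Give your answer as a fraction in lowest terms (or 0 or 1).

Take u = 1/2:
u <-> u = 1/2 <-> 1/2 = 1/2
!(u <-> u) = !1/2 = 1/2
!u = !1/2 = 1/2
u <-> u = 1/2 <-> 1/2 = 1/2
!u -> (u <-> u) = 1/2 -> 1/2 = 1/2
!(!u -> (u <-> u)) = !1/2 = 1/2
!(u <-> u) -> !(!u -> (u <-> u)) = 1/2 -> 1/2 = 1/2
u <-> u = 1/2 <-> 1/2 = 1/2
u -> (u <-> u) = 1/2 -> 1/2 = 1/2
u <-> u = 1/2 <-> 1/2 = 1/2
u -> u = 1/2 -> 1/2 = 1/2
u -> (u -> u) = 1/2 -> 1/2 = 1/2
(u <-> u) <-> (u -> (u -> u)) = 1/2 <-> 1/2 = 1/2
(u -> (u <-> u)) -> ((u <-> u) <-> (u -> (u -> u))) = 1/2 -> 1/2 = 1/2
(!(u <-> u) -> !(!u -> (u <-> u))) -> ((u -> (u <-> u)) -> ((u <-> u) <-> (u -> (u -> u)))) = 1/2 -> 1/2 = 1/2
No assignment yields a value below 1/2, so this is the minimum.

1/2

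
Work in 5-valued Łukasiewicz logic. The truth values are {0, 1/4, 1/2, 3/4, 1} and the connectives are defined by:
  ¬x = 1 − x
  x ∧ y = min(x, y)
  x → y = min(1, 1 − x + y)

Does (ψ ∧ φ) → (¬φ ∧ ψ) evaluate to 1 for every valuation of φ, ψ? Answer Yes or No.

No

Counterexample: take φ = 3/4, ψ = 1/2.
ψ ∧ φ = 1/2 ∧ 3/4 = 1/2
¬φ = ¬3/4 = 1/4
¬φ ∧ ψ = 1/4 ∧ 1/2 = 1/4
(ψ ∧ φ) → (¬φ ∧ ψ) = 1/2 → 1/4 = 3/4
This gives 3/4 ≠ 1.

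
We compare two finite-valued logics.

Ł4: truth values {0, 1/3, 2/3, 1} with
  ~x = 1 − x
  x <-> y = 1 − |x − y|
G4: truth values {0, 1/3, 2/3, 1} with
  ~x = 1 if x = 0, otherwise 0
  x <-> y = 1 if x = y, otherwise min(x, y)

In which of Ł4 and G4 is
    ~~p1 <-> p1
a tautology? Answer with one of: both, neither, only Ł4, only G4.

only Ł4

In Ł4: every assignment gives 1 — tautology.
In G4: at p1 = 1/3 the value is 1/3 — not a tautology.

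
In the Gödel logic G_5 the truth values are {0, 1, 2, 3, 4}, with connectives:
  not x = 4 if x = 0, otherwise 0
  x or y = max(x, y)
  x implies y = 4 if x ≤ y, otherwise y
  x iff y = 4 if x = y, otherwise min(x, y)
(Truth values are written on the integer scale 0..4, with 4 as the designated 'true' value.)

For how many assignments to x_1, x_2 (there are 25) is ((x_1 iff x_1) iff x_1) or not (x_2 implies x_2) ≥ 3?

10

value 4: 5 assignments (counts)
value 3: 5 assignments (counts)
value 2: 5 assignments
value 1: 5 assignments
value 0: 5 assignments
So 10 of the 25 assignments meet the threshold.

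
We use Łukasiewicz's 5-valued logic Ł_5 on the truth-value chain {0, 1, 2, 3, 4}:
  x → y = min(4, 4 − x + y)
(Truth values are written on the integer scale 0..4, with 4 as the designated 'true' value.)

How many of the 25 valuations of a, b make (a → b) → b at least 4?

value 4: 9 assignments (counts)
value 3: 7 assignments
value 2: 5 assignments
value 1: 3 assignments
value 0: 1 assignment
So 9 of the 25 assignments meet the threshold.

9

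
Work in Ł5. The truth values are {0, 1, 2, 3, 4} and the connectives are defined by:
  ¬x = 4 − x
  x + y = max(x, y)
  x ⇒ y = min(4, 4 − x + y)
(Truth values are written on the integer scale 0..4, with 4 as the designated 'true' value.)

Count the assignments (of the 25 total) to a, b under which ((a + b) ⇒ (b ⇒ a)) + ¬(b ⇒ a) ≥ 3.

24

value 4: 20 assignments (counts)
value 3: 4 assignments (counts)
value 2: 1 assignment
So 24 of the 25 assignments meet the threshold.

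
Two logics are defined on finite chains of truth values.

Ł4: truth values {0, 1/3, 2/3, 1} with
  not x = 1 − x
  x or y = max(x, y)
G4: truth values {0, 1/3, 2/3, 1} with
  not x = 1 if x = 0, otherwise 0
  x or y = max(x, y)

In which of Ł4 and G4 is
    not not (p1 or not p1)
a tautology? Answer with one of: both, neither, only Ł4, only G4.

only G4

In Ł4: at p1 = 1/3 the value is 2/3 — not a tautology.
In G4: every assignment gives 1 — tautology.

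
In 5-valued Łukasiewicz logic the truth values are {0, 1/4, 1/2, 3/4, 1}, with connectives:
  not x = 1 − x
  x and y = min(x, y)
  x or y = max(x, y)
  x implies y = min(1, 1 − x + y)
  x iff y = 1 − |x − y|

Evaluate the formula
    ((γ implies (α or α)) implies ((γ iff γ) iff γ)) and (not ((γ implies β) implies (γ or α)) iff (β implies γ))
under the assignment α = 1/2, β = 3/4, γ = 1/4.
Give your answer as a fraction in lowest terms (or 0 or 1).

1/4

α or α = 1/2 or 1/2 = 1/2
γ implies (α or α) = 1/4 implies 1/2 = 1
γ iff γ = 1/4 iff 1/4 = 1
(γ iff γ) iff γ = 1 iff 1/4 = 1/4
(γ implies (α or α)) implies ((γ iff γ) iff γ) = 1 implies 1/4 = 1/4
γ implies β = 1/4 implies 3/4 = 1
γ or α = 1/4 or 1/2 = 1/2
(γ implies β) implies (γ or α) = 1 implies 1/2 = 1/2
not ((γ implies β) implies (γ or α)) = not 1/2 = 1/2
β implies γ = 3/4 implies 1/4 = 1/2
not ((γ implies β) implies (γ or α)) iff (β implies γ) = 1/2 iff 1/2 = 1
((γ implies (α or α)) implies ((γ iff γ) iff γ)) and (not ((γ implies β) implies (γ or α)) iff (β implies γ)) = 1/4 and 1 = 1/4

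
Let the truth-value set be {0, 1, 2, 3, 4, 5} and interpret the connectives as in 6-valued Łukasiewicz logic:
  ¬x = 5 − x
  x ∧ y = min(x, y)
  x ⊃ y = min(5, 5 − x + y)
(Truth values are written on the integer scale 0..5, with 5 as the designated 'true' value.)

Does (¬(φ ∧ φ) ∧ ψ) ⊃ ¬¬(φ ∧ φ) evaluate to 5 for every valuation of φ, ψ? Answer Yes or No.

Counterexample: take φ = 0, ψ = 1.
φ ∧ φ = 0 ∧ 0 = 0
¬(φ ∧ φ) = ¬0 = 5
¬(φ ∧ φ) ∧ ψ = 5 ∧ 1 = 1
¬¬(φ ∧ φ) = ¬5 = 0
(¬(φ ∧ φ) ∧ ψ) ⊃ ¬¬(φ ∧ φ) = 1 ⊃ 0 = 4
This gives 4 ≠ 5.

No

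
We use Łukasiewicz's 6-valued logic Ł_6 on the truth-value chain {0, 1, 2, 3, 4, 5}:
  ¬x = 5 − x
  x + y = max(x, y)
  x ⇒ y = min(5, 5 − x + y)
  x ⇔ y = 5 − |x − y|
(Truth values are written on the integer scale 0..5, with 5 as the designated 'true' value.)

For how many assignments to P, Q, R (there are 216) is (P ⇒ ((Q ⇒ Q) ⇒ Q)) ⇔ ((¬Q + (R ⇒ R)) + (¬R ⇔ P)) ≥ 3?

180

value 5: 126 assignments (counts)
value 4: 30 assignments (counts)
value 3: 24 assignments (counts)
value 2: 18 assignments
value 1: 12 assignments
value 0: 6 assignments
So 180 of the 216 assignments meet the threshold.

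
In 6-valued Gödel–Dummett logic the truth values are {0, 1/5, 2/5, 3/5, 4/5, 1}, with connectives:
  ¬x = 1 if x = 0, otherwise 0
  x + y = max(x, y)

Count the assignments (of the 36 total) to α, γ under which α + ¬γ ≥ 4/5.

16

value 1: 11 assignments (counts)
value 4/5: 5 assignments (counts)
value 3/5: 5 assignments
value 2/5: 5 assignments
value 1/5: 5 assignments
value 0: 5 assignments
So 16 of the 36 assignments meet the threshold.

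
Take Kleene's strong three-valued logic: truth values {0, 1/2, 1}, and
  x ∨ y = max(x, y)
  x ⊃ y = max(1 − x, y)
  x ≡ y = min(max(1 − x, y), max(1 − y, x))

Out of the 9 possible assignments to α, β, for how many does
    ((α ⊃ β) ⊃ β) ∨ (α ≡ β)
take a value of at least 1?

5

α = 0, β = 0 ↦ 1  ≥
α = 0, β = 1/2 ↦ 1/2  <
α = 0, β = 1 ↦ 1  ≥
α = 1/2, β = 0 ↦ 1/2  <
α = 1/2, β = 1/2 ↦ 1/2  <
α = 1/2, β = 1 ↦ 1  ≥
α = 1, β = 0 ↦ 1  ≥
α = 1, β = 1/2 ↦ 1/2  <
α = 1, β = 1 ↦ 1  ≥
So 5 of the 9 assignments meet the threshold.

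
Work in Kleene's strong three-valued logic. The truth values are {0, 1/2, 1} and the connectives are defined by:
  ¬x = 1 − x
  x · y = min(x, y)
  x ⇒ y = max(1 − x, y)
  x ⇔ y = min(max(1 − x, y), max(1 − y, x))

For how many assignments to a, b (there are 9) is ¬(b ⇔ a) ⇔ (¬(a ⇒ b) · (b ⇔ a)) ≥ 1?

a = 0, b = 0 ↦ 1  ≥
a = 0, b = 1/2 ↦ 1/2  <
a = 0, b = 1 ↦ 0  <
a = 1/2, b = 0 ↦ 1/2  <
a = 1/2, b = 1/2 ↦ 1/2  <
a = 1/2, b = 1 ↦ 1/2  <
a = 1, b = 0 ↦ 0  <
a = 1, b = 1/2 ↦ 1/2  <
a = 1, b = 1 ↦ 1  ≥
So 2 of the 9 assignments meet the threshold.

2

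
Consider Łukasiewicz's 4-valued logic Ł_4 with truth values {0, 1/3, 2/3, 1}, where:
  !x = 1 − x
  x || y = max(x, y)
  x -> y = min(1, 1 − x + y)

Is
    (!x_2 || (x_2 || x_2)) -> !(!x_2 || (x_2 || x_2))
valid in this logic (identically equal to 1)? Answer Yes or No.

Counterexample: take x_2 = 0.
!x_2 = !0 = 1
x_2 || x_2 = 0 || 0 = 0
!x_2 || (x_2 || x_2) = 1 || 0 = 1
!x_2 = !0 = 1
x_2 || x_2 = 0 || 0 = 0
!x_2 || (x_2 || x_2) = 1 || 0 = 1
!(!x_2 || (x_2 || x_2)) = !1 = 0
(!x_2 || (x_2 || x_2)) -> !(!x_2 || (x_2 || x_2)) = 1 -> 0 = 0
This gives 0 ≠ 1.

No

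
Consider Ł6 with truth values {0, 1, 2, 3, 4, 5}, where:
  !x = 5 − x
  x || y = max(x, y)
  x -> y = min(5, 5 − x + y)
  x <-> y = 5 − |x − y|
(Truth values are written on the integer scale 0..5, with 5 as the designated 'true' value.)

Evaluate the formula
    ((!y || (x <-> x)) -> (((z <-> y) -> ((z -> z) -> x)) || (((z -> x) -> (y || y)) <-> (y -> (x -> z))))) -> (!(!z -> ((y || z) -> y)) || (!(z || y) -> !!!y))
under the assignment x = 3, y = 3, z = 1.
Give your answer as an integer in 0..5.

!y = !3 = 2
x <-> x = 3 <-> 3 = 5
!y || (x <-> x) = 2 || 5 = 5
z <-> y = 1 <-> 3 = 3
z -> z = 1 -> 1 = 5
(z -> z) -> x = 5 -> 3 = 3
(z <-> y) -> ((z -> z) -> x) = 3 -> 3 = 5
z -> x = 1 -> 3 = 5
y || y = 3 || 3 = 3
(z -> x) -> (y || y) = 5 -> 3 = 3
x -> z = 3 -> 1 = 3
y -> (x -> z) = 3 -> 3 = 5
((z -> x) -> (y || y)) <-> (y -> (x -> z)) = 3 <-> 5 = 3
((z <-> y) -> ((z -> z) -> x)) || (((z -> x) -> (y || y)) <-> (y -> (x -> z))) = 5 || 3 = 5
(!y || (x <-> x)) -> (((z <-> y) -> ((z -> z) -> x)) || (((z -> x) -> (y || y)) <-> (y -> (x -> z)))) = 5 -> 5 = 5
!z = !1 = 4
y || z = 3 || 1 = 3
(y || z) -> y = 3 -> 3 = 5
!z -> ((y || z) -> y) = 4 -> 5 = 5
!(!z -> ((y || z) -> y)) = !5 = 0
z || y = 1 || 3 = 3
!(z || y) = !3 = 2
!y = !3 = 2
!!y = !2 = 3
!!!y = !3 = 2
!(z || y) -> !!!y = 2 -> 2 = 5
!(!z -> ((y || z) -> y)) || (!(z || y) -> !!!y) = 0 || 5 = 5
((!y || (x <-> x)) -> (((z <-> y) -> ((z -> z) -> x)) || (((z -> x) -> (y || y)) <-> (y -> (x -> z))))) -> (!(!z -> ((y || z) -> y)) || (!(z || y) -> !!!y)) = 5 -> 5 = 5

5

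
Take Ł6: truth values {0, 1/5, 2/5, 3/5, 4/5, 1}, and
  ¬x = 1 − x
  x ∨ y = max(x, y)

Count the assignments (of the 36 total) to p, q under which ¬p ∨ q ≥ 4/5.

value 1: 11 assignments (counts)
value 4/5: 9 assignments (counts)
value 3/5: 7 assignments
value 2/5: 5 assignments
value 1/5: 3 assignments
value 0: 1 assignment
So 20 of the 36 assignments meet the threshold.

20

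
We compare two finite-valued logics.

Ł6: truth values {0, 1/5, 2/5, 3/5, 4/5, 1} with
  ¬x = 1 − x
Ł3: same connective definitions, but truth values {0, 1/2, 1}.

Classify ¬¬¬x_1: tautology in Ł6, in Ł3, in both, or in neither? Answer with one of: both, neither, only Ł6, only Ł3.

In Ł6: at x_1 = 1/5 the value is 4/5 — not a tautology.
In Ł3: at x_1 = 1/2 the value is 1/2 — not a tautology.

neither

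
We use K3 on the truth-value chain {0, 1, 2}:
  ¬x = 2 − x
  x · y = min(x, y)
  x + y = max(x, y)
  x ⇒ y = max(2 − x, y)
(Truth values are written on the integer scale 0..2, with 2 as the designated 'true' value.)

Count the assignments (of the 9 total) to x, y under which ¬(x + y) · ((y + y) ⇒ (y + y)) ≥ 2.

x = 0, y = 0 ↦ 2  ≥
x = 0, y = 1 ↦ 1  <
x = 0, y = 2 ↦ 0  <
x = 1, y = 0 ↦ 1  <
x = 1, y = 1 ↦ 1  <
x = 1, y = 2 ↦ 0  <
x = 2, y = 0 ↦ 0  <
x = 2, y = 1 ↦ 0  <
x = 2, y = 2 ↦ 0  <
So 1 of the 9 assignments meets the threshold.

1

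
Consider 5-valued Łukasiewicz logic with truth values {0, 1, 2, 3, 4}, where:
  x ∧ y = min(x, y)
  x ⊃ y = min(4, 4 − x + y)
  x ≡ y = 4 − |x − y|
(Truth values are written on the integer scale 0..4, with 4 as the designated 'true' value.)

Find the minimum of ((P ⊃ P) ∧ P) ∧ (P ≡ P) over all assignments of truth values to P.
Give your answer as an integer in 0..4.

0

Take P = 0:
P ⊃ P = 0 ⊃ 0 = 4
(P ⊃ P) ∧ P = 4 ∧ 0 = 0
P ≡ P = 0 ≡ 0 = 4
((P ⊃ P) ∧ P) ∧ (P ≡ P) = 0 ∧ 4 = 0
No assignment yields a value below 0, so this is the minimum.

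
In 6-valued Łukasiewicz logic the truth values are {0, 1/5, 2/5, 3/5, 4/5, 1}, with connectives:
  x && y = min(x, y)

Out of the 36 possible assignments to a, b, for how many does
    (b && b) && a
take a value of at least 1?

value 1: 1 assignment (counts)
value 4/5: 3 assignments
value 3/5: 5 assignments
value 2/5: 7 assignments
value 1/5: 9 assignments
value 0: 11 assignments
So 1 of the 36 assignments meets the threshold.

1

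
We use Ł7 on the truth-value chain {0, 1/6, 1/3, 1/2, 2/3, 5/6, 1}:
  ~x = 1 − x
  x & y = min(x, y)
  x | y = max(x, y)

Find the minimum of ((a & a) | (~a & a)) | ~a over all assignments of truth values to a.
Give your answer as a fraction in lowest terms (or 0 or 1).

Take a = 1/2:
a & a = 1/2 & 1/2 = 1/2
~a = ~1/2 = 1/2
~a & a = 1/2 & 1/2 = 1/2
(a & a) | (~a & a) = 1/2 | 1/2 = 1/2
~a = ~1/2 = 1/2
((a & a) | (~a & a)) | ~a = 1/2 | 1/2 = 1/2
No assignment yields a value below 1/2, so this is the minimum.

1/2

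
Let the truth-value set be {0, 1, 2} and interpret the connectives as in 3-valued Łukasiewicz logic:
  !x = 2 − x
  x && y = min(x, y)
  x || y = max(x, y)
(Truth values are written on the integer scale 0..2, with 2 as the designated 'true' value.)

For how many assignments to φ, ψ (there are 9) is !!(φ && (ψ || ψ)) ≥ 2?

φ = 0, ψ = 0 ↦ 0  <
φ = 0, ψ = 1 ↦ 0  <
φ = 0, ψ = 2 ↦ 0  <
φ = 1, ψ = 0 ↦ 0  <
φ = 1, ψ = 1 ↦ 1  <
φ = 1, ψ = 2 ↦ 1  <
φ = 2, ψ = 0 ↦ 0  <
φ = 2, ψ = 1 ↦ 1  <
φ = 2, ψ = 2 ↦ 2  ≥
So 1 of the 9 assignments meets the threshold.

1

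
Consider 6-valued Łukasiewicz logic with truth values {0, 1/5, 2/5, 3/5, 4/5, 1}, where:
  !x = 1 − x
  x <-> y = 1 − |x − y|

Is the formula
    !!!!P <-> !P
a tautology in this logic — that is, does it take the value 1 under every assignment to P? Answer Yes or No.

Counterexample: take P = 0.
!P = !0 = 1
!!P = !1 = 0
!!!P = !0 = 1
!!!!P = !1 = 0
!!!!P <-> !P = 0 <-> 1 = 0
This gives 0 ≠ 1.

No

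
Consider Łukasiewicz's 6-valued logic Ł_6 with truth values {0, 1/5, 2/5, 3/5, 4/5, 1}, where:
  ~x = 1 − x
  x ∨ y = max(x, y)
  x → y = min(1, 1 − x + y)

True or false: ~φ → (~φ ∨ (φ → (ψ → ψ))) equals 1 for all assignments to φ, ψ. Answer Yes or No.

At φ = 1, ψ = 3/5, for instance:
~φ = ~1 = 0
ψ → ψ = 3/5 → 3/5 = 1
φ → (ψ → ψ) = 1 → 1 = 1
~φ ∨ (φ → (ψ → ψ)) = 0 ∨ 1 = 1
~φ → (~φ ∨ (φ → (ψ → ψ))) = 0 → 1 = 1
and checking the remaining 35 assignments likewise gives ≥ 1 in every case.

Yes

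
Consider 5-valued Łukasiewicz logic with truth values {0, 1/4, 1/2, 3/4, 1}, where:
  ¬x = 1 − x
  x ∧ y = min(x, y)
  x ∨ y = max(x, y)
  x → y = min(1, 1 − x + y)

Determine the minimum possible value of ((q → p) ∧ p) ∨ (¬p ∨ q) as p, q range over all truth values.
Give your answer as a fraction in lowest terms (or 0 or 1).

1/2

Take p = 1/2, q = 0:
q → p = 0 → 1/2 = 1
(q → p) ∧ p = 1 ∧ 1/2 = 1/2
¬p = ¬1/2 = 1/2
¬p ∨ q = 1/2 ∨ 0 = 1/2
((q → p) ∧ p) ∨ (¬p ∨ q) = 1/2 ∨ 1/2 = 1/2
No assignment yields a value below 1/2, so this is the minimum.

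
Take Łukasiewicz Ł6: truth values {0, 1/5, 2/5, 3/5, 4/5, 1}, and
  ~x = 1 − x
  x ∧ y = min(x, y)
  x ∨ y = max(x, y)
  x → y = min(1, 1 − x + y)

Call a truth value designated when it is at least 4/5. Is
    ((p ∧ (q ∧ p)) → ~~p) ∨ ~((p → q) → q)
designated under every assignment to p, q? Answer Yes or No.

Yes

At p = 0, q = 4/5, for instance:
q ∧ p = 4/5 ∧ 0 = 0
p ∧ (q ∧ p) = 0 ∧ 0 = 0
~p = ~0 = 1
~~p = ~1 = 0
(p ∧ (q ∧ p)) → ~~p = 0 → 0 = 1
p → q = 0 → 4/5 = 1
(p → q) → q = 1 → 4/5 = 4/5
~((p → q) → q) = ~4/5 = 1/5
((p ∧ (q ∧ p)) → ~~p) ∨ ~((p → q) → q) = 1 ∨ 1/5 = 1
and checking the remaining 35 assignments likewise gives ≥ 4/5 in every case.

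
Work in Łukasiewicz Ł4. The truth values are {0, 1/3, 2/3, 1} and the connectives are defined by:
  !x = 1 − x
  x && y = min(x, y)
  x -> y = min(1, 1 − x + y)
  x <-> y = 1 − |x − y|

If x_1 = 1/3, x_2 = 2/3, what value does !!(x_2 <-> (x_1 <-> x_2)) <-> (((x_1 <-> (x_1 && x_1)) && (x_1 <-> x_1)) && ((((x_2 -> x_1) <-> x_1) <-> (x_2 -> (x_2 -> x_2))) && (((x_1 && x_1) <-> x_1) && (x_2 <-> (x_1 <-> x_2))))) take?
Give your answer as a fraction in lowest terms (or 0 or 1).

x_1 <-> x_2 = 1/3 <-> 2/3 = 2/3
x_2 <-> (x_1 <-> x_2) = 2/3 <-> 2/3 = 1
!(x_2 <-> (x_1 <-> x_2)) = !1 = 0
!!(x_2 <-> (x_1 <-> x_2)) = !0 = 1
x_1 && x_1 = 1/3 && 1/3 = 1/3
x_1 <-> (x_1 && x_1) = 1/3 <-> 1/3 = 1
x_1 <-> x_1 = 1/3 <-> 1/3 = 1
(x_1 <-> (x_1 && x_1)) && (x_1 <-> x_1) = 1 && 1 = 1
x_2 -> x_1 = 2/3 -> 1/3 = 2/3
(x_2 -> x_1) <-> x_1 = 2/3 <-> 1/3 = 2/3
x_2 -> x_2 = 2/3 -> 2/3 = 1
x_2 -> (x_2 -> x_2) = 2/3 -> 1 = 1
((x_2 -> x_1) <-> x_1) <-> (x_2 -> (x_2 -> x_2)) = 2/3 <-> 1 = 2/3
x_1 && x_1 = 1/3 && 1/3 = 1/3
(x_1 && x_1) <-> x_1 = 1/3 <-> 1/3 = 1
x_1 <-> x_2 = 1/3 <-> 2/3 = 2/3
x_2 <-> (x_1 <-> x_2) = 2/3 <-> 2/3 = 1
((x_1 && x_1) <-> x_1) && (x_2 <-> (x_1 <-> x_2)) = 1 && 1 = 1
(((x_2 -> x_1) <-> x_1) <-> (x_2 -> (x_2 -> x_2))) && (((x_1 && x_1) <-> x_1) && (x_2 <-> (x_1 <-> x_2))) = 2/3 && 1 = 2/3
((x_1 <-> (x_1 && x_1)) && (x_1 <-> x_1)) && ((((x_2 -> x_1) <-> x_1) <-> (x_2 -> (x_2 -> x_2))) && (((x_1 && x_1) <-> x_1) && (x_2 <-> (x_1 <-> x_2)))) = 1 && 2/3 = 2/3
!!(x_2 <-> (x_1 <-> x_2)) <-> (((x_1 <-> (x_1 && x_1)) && (x_1 <-> x_1)) && ((((x_2 -> x_1) <-> x_1) <-> (x_2 -> (x_2 -> x_2))) && (((x_1 && x_1) <-> x_1) && (x_2 <-> (x_1 <-> x_2))))) = 1 <-> 2/3 = 2/3

2/3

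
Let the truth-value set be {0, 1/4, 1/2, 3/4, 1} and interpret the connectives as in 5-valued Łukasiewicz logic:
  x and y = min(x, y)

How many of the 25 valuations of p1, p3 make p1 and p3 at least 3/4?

4

value 1: 1 assignment (counts)
value 3/4: 3 assignments (counts)
value 1/2: 5 assignments
value 1/4: 7 assignments
value 0: 9 assignments
So 4 of the 25 assignments meet the threshold.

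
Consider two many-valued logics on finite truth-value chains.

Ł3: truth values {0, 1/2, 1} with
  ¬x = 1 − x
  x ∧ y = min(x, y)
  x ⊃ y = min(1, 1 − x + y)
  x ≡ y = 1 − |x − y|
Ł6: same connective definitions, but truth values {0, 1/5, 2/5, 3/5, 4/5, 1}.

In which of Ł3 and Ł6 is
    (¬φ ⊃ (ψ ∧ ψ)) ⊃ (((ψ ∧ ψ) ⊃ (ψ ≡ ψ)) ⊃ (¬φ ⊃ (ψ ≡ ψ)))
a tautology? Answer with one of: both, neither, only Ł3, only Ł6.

both

In Ł3: every assignment gives 1 — tautology.
In Ł6: every assignment gives 1 — tautology.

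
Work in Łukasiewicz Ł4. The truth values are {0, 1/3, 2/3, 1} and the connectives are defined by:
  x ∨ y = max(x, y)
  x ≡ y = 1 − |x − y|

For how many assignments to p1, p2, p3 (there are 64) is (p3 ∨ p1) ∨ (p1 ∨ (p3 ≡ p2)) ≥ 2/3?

58

value 1: 37 assignments (counts)
value 2/3: 21 assignments (counts)
value 1/3: 5 assignments
value 0: 1 assignment
So 58 of the 64 assignments meet the threshold.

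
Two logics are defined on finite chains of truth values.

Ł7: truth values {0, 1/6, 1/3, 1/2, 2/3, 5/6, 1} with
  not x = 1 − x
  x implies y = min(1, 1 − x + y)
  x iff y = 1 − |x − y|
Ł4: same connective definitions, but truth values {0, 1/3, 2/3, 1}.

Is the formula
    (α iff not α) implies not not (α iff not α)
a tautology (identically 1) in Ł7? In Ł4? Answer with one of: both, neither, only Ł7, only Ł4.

In Ł7: every assignment gives 1 — tautology.
In Ł4: every assignment gives 1 — tautology.

both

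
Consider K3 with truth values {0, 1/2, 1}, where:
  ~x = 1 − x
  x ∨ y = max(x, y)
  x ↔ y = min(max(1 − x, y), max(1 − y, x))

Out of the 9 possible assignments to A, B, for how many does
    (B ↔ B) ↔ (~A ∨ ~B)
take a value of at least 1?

4

A = 0, B = 0 ↦ 1  ≥
A = 0, B = 1/2 ↦ 1/2  <
A = 0, B = 1 ↦ 1  ≥
A = 1/2, B = 0 ↦ 1  ≥
A = 1/2, B = 1/2 ↦ 1/2  <
A = 1/2, B = 1 ↦ 1/2  <
A = 1, B = 0 ↦ 1  ≥
A = 1, B = 1/2 ↦ 1/2  <
A = 1, B = 1 ↦ 0  <
So 4 of the 9 assignments meet the threshold.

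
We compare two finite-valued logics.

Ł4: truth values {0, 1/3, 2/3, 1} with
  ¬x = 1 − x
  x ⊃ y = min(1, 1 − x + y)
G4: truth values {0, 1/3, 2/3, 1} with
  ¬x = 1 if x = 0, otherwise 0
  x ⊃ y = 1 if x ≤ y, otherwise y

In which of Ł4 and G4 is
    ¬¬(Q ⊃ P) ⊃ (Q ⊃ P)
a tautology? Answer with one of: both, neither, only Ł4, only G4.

In Ł4: every assignment gives 1 — tautology.
In G4: at P = 1/3, Q = 2/3 the value is 1/3 — not a tautology.

only Ł4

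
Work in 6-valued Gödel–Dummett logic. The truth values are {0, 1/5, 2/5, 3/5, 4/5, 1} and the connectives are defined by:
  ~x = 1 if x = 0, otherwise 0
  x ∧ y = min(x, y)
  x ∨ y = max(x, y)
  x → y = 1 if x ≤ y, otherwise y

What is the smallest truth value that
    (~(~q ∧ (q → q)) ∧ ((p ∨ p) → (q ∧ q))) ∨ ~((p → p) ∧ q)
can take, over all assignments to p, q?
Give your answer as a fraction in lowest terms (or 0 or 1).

1/5

Take p = 2/5, q = 1/5:
~q = ~1/5 = 0
q → q = 1/5 → 1/5 = 1
~q ∧ (q → q) = 0 ∧ 1 = 0
~(~q ∧ (q → q)) = ~0 = 1
p ∨ p = 2/5 ∨ 2/5 = 2/5
q ∧ q = 1/5 ∧ 1/5 = 1/5
(p ∨ p) → (q ∧ q) = 2/5 → 1/5 = 1/5
~(~q ∧ (q → q)) ∧ ((p ∨ p) → (q ∧ q)) = 1 ∧ 1/5 = 1/5
p → p = 2/5 → 2/5 = 1
(p → p) ∧ q = 1 ∧ 1/5 = 1/5
~((p → p) ∧ q) = ~1/5 = 0
(~(~q ∧ (q → q)) ∧ ((p ∨ p) → (q ∧ q))) ∨ ~((p → p) ∧ q) = 1/5 ∨ 0 = 1/5
No assignment yields a value below 1/5, so this is the minimum.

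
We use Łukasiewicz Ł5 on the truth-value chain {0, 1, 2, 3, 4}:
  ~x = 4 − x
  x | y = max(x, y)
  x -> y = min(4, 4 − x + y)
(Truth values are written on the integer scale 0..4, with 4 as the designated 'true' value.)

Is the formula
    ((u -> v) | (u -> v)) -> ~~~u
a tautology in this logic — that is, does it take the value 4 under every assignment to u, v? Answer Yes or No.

Counterexample: take u = 1, v = 1.
u -> v = 1 -> 1 = 4
u -> v = 1 -> 1 = 4
(u -> v) | (u -> v) = 4 | 4 = 4
~u = ~1 = 3
~~u = ~3 = 1
~~~u = ~1 = 3
((u -> v) | (u -> v)) -> ~~~u = 4 -> 3 = 3
This gives 3 ≠ 4.

No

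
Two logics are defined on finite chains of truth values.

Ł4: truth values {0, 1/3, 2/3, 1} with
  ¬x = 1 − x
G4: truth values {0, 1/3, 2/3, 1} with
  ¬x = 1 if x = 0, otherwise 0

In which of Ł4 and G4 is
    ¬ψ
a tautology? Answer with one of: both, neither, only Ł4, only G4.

In Ł4: at ψ = 1/3 the value is 2/3 — not a tautology.
In G4: at ψ = 1/3 the value is 0 — not a tautology.

neither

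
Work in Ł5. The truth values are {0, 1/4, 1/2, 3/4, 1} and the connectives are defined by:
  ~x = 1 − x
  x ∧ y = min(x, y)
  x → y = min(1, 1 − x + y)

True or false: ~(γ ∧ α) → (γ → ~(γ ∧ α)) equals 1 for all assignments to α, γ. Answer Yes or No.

At α = 1/4, γ = 0, for instance:
γ ∧ α = 0 ∧ 1/4 = 0
~(γ ∧ α) = ~0 = 1
γ → ~(γ ∧ α) = 0 → 1 = 1
~(γ ∧ α) → (γ → ~(γ ∧ α)) = 1 → 1 = 1
and checking the remaining 24 assignments likewise gives ≥ 1 in every case.

Yes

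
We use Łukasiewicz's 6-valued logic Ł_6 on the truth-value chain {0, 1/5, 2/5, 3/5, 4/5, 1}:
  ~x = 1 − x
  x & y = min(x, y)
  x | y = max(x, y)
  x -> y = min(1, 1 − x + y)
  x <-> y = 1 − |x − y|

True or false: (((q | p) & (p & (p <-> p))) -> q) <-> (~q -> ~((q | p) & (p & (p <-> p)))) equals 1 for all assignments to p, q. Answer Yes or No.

Yes

At p = 1, q = 4/5, for instance:
q | p = 4/5 | 1 = 1
p <-> p = 1 <-> 1 = 1
p & (p <-> p) = 1 & 1 = 1
(q | p) & (p & (p <-> p)) = 1 & 1 = 1
((q | p) & (p & (p <-> p))) -> q = 1 -> 4/5 = 4/5
~q = ~4/5 = 1/5
~((q | p) & (p & (p <-> p))) = ~1 = 0
~q -> ~((q | p) & (p & (p <-> p))) = 1/5 -> 0 = 4/5
(((q | p) & (p & (p <-> p))) -> q) <-> (~q -> ~((q | p) & (p & (p <-> p)))) = 4/5 <-> 4/5 = 1
and checking the remaining 35 assignments likewise gives ≥ 1 in every case.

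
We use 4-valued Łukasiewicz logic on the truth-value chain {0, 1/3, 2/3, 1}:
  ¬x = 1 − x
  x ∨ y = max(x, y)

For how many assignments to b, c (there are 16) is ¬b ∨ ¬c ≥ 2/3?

b = 0, c = 0 ↦ 1  ≥
b = 0, c = 1/3 ↦ 1  ≥
b = 0, c = 2/3 ↦ 1  ≥
b = 0, c = 1 ↦ 1  ≥
b = 1/3, c = 0 ↦ 1  ≥
b = 1/3, c = 1/3 ↦ 2/3  ≥
b = 1/3, c = 2/3 ↦ 2/3  ≥
b = 1/3, c = 1 ↦ 2/3  ≥
b = 2/3, c = 0 ↦ 1  ≥
b = 2/3, c = 1/3 ↦ 2/3  ≥
b = 2/3, c = 2/3 ↦ 1/3  <
b = 2/3, c = 1 ↦ 1/3  <
b = 1, c = 0 ↦ 1  ≥
b = 1, c = 1/3 ↦ 2/3  ≥
b = 1, c = 2/3 ↦ 1/3  <
b = 1, c = 1 ↦ 0  <
So 12 of the 16 assignments meet the threshold.

12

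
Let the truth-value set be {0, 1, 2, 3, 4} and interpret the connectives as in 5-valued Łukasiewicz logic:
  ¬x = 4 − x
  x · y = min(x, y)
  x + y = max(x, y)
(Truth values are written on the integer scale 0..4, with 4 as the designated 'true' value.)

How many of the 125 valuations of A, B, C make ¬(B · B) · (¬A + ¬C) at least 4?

9

value 4: 9 assignments (counts)
value 3: 23 assignments
value 2: 31 assignments
value 1: 33 assignments
value 0: 29 assignments
So 9 of the 125 assignments meet the threshold.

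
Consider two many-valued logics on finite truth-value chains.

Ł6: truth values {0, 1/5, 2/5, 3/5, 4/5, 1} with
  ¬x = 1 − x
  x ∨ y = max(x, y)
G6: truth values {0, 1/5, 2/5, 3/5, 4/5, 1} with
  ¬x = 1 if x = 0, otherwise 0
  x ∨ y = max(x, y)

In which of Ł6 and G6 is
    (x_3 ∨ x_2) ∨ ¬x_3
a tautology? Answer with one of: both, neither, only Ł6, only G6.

In Ł6: at x_2 = 0, x_3 = 1/5 the value is 4/5 — not a tautology.
In G6: at x_2 = 0, x_3 = 1/5 the value is 1/5 — not a tautology.

neither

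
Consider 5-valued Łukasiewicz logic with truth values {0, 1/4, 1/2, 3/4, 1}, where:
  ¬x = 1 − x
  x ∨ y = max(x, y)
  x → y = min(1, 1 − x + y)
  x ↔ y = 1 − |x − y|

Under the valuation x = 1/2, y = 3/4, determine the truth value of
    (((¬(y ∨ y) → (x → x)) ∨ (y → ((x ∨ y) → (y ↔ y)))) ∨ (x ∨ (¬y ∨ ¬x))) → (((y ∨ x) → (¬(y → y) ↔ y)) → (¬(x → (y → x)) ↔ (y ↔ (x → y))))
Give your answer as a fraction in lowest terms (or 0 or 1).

y ∨ y = 3/4 ∨ 3/4 = 3/4
¬(y ∨ y) = ¬3/4 = 1/4
x → x = 1/2 → 1/2 = 1
¬(y ∨ y) → (x → x) = 1/4 → 1 = 1
x ∨ y = 1/2 ∨ 3/4 = 3/4
y ↔ y = 3/4 ↔ 3/4 = 1
(x ∨ y) → (y ↔ y) = 3/4 → 1 = 1
y → ((x ∨ y) → (y ↔ y)) = 3/4 → 1 = 1
(¬(y ∨ y) → (x → x)) ∨ (y → ((x ∨ y) → (y ↔ y))) = 1 ∨ 1 = 1
¬y = ¬3/4 = 1/4
¬x = ¬1/2 = 1/2
¬y ∨ ¬x = 1/4 ∨ 1/2 = 1/2
x ∨ (¬y ∨ ¬x) = 1/2 ∨ 1/2 = 1/2
((¬(y ∨ y) → (x → x)) ∨ (y → ((x ∨ y) → (y ↔ y)))) ∨ (x ∨ (¬y ∨ ¬x)) = 1 ∨ 1/2 = 1
y ∨ x = 3/4 ∨ 1/2 = 3/4
y → y = 3/4 → 3/4 = 1
¬(y → y) = ¬1 = 0
¬(y → y) ↔ y = 0 ↔ 3/4 = 1/4
(y ∨ x) → (¬(y → y) ↔ y) = 3/4 → 1/4 = 1/2
y → x = 3/4 → 1/2 = 3/4
x → (y → x) = 1/2 → 3/4 = 1
¬(x → (y → x)) = ¬1 = 0
x → y = 1/2 → 3/4 = 1
y ↔ (x → y) = 3/4 ↔ 1 = 3/4
¬(x → (y → x)) ↔ (y ↔ (x → y)) = 0 ↔ 3/4 = 1/4
((y ∨ x) → (¬(y → y) ↔ y)) → (¬(x → (y → x)) ↔ (y ↔ (x → y))) = 1/2 → 1/4 = 3/4
(((¬(y ∨ y) → (x → x)) ∨ (y → ((x ∨ y) → (y ↔ y)))) ∨ (x ∨ (¬y ∨ ¬x))) → (((y ∨ x) → (¬(y → y) ↔ y)) → (¬(x → (y → x)) ↔ (y ↔ (x → y)))) = 1 → 3/4 = 3/4

3/4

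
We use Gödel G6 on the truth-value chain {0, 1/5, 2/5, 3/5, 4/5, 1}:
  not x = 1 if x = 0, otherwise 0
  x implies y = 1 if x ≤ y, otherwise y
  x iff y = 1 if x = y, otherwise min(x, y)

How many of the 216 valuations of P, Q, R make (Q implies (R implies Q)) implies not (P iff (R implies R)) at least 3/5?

36

value 1: 36 assignments (counts)
value 0: 180 assignments
So 36 of the 216 assignments meet the threshold.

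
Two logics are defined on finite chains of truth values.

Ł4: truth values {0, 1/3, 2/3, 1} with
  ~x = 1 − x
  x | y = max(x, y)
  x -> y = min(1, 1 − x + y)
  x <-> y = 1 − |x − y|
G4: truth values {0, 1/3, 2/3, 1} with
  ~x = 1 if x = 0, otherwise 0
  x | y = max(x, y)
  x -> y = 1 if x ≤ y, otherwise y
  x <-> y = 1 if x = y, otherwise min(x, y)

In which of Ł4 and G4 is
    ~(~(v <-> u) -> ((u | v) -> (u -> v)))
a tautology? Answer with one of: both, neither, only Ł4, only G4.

neither

In Ł4: at u = 0, v = 0 the value is 0 — not a tautology.
In G4: at u = 0, v = 0 the value is 0 — not a tautology.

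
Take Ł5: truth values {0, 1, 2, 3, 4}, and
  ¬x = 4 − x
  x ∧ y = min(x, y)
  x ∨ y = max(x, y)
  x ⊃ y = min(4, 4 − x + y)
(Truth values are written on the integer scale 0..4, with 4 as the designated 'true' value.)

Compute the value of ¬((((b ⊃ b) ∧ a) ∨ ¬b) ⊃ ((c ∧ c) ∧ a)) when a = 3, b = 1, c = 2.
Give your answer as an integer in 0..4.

b ⊃ b = 1 ⊃ 1 = 4
(b ⊃ b) ∧ a = 4 ∧ 3 = 3
¬b = ¬1 = 3
((b ⊃ b) ∧ a) ∨ ¬b = 3 ∨ 3 = 3
c ∧ c = 2 ∧ 2 = 2
(c ∧ c) ∧ a = 2 ∧ 3 = 2
(((b ⊃ b) ∧ a) ∨ ¬b) ⊃ ((c ∧ c) ∧ a) = 3 ⊃ 2 = 3
¬((((b ⊃ b) ∧ a) ∨ ¬b) ⊃ ((c ∧ c) ∧ a)) = ¬3 = 1

1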